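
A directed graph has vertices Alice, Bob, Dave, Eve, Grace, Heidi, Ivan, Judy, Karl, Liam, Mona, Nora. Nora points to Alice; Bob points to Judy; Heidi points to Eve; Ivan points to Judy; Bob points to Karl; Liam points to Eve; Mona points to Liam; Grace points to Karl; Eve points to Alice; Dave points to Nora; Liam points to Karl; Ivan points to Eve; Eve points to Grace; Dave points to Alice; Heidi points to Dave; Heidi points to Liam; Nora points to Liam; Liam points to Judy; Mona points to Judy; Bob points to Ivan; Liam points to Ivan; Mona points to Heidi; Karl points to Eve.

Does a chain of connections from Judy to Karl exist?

Judy has no outgoing edges, so nothing is reachable from it.

No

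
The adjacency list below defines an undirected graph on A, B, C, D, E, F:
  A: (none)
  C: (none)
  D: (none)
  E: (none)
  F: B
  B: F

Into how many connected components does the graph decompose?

5

From A: component {A}.
From B: component {B, F}.
From C: component {C}.
From D: component {D}.
From E: component {E}.
That's 5 components.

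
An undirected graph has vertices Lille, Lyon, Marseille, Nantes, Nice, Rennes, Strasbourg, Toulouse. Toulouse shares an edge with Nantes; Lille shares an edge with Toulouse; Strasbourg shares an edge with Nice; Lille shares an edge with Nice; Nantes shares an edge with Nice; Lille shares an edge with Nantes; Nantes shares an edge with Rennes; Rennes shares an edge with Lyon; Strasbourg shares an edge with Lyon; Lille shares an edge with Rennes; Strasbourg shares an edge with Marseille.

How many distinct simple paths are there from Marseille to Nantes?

Marseille–Strasbourg–Lyon–Rennes–Lille–Nantes
Marseille–Strasbourg–Lyon–Rennes–Lille–Nice–Nantes
Marseille–Strasbourg–Lyon–Rennes–Lille–Toulouse–Nantes
Marseille–Strasbourg–Lyon–Rennes–Nantes
Marseille–Strasbourg–Nice–Lille–Nantes
Marseille–Strasbourg–Nice–Lille–Rennes–Nantes
Marseille–Strasbourg–Nice–Lille–Toulouse–Nantes
Marseille–Strasbourg–Nice–Nantes

8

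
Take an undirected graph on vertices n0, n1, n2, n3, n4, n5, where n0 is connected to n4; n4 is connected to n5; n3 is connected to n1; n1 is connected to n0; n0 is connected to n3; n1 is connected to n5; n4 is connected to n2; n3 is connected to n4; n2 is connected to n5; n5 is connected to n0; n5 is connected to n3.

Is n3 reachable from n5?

Explore from n5.
Distance 1: reach n0, n1, n2, n3, n4.
Found n3.

Yes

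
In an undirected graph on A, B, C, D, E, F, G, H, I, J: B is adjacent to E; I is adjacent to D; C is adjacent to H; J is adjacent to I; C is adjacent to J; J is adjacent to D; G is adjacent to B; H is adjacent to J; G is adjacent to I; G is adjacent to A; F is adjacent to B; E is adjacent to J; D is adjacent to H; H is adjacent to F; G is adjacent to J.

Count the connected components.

1

From A: component {A, B, C, D, E, F, G, H, I, J}.
That's 1 component.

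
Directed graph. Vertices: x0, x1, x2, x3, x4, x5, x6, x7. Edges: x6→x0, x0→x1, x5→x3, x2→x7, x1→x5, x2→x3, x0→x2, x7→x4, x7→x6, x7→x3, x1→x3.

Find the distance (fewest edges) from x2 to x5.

Distance 0: x2.
Distance 1: x3, x7.
Distance 2: x4, x6.
Distance 3: x0.
Distance 4: x1.
Distance 5: x5 — contains x5.

5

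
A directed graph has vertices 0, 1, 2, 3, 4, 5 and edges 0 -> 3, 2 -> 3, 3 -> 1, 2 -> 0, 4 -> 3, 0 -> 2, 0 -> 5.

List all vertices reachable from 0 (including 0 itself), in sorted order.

0, 1, 2, 3, 5

Start at 0.
Its neighbours: 2, 3, 5.
Then their neighbours: 1.
Nothing further is reachable.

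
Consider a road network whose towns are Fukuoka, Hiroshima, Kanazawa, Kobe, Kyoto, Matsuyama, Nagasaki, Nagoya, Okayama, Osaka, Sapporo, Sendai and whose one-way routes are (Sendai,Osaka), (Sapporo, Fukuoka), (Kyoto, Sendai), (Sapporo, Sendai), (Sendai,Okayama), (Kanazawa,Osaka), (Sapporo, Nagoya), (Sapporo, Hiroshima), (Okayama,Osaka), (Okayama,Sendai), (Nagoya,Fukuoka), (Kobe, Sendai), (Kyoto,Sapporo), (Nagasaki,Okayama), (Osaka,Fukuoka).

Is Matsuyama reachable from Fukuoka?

Fukuoka has no outgoing edges, so nothing is reachable from it.

No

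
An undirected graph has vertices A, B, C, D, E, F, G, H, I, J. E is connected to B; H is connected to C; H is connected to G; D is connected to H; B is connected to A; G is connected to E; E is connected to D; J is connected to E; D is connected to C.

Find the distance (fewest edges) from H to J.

3

Distance 0: H.
Distance 1: C, D, G.
Distance 2: E.
Distance 3: B, J — contains J.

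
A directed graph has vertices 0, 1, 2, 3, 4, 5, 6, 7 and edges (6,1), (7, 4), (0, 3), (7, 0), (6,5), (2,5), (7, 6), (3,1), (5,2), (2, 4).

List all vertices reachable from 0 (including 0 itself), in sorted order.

Start at 0.
Its neighbours: 3.
Then their neighbours: 1.
Nothing further is reachable.

0, 1, 3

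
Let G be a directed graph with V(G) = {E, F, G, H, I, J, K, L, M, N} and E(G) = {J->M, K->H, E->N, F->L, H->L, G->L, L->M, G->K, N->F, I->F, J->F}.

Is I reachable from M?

No

M has no outgoing edges, so nothing is reachable from it.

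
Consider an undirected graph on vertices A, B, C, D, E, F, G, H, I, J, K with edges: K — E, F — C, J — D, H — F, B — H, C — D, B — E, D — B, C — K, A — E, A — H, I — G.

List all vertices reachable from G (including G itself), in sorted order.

G, I

Start at G.
Its neighbours: I.
Nothing further is reachable.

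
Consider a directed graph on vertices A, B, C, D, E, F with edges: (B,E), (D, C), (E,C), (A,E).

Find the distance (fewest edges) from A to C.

2

Distance 0: A.
Distance 1: E.
Distance 2: C — contains C.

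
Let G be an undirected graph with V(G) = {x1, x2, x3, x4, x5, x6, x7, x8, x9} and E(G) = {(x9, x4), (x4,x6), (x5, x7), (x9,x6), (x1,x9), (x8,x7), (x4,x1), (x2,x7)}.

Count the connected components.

3

From x1: component {x1, x4, x6, x9}.
From x2: component {x2, x5, x7, x8}.
From x3: component {x3}.
That's 3 components.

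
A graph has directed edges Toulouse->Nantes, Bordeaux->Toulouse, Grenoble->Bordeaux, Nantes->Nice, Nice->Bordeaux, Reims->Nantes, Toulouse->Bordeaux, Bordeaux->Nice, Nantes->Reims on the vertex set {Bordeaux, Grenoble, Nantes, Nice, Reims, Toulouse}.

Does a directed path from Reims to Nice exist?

Explore from Reims.
Distance 1: reach Nantes.
Distance 2: reach Nice.
Found Nice.

Yes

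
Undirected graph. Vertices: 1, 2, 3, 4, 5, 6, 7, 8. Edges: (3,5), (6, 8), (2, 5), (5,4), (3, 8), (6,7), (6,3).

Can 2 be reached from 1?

No

1 has no edges, so nothing is reachable from it.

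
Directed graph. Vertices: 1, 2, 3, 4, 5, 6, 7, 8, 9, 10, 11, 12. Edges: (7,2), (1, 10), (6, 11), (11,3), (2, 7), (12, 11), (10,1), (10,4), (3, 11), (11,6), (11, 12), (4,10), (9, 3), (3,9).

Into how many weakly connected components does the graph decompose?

From 1: component {1, 4, 10}.
From 2: component {2, 7}.
From 3: component {3, 6, 9, 11, 12}.
From 5: component {5}.
From 8: component {8}.
That's 5 components.

5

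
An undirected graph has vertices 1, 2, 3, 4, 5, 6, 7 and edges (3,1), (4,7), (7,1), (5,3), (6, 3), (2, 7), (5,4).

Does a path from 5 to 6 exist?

Yes

Explore from 5.
Distance 1: reach 3, 4.
Distance 2: reach 1, 6, 7.
Found 6.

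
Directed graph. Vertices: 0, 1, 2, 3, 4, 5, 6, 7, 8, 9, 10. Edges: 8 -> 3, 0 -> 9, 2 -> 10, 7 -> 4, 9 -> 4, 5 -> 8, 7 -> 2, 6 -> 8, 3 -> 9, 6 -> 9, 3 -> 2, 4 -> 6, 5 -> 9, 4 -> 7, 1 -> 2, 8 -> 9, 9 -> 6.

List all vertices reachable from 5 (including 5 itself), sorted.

Start at 5.
Its neighbours: 8, 9.
Then their neighbours: 3, 4, 6.
Then next layer: 2, 7.
Then next layer: 10.
Nothing further is reachable.

2, 3, 4, 5, 6, 7, 8, 9, 10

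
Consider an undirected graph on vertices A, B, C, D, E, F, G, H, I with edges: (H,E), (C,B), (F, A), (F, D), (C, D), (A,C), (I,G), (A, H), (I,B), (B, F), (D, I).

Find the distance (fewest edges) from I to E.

5

Distance 0: I.
Distance 1: B, D, G.
Distance 2: C, F.
Distance 3: A.
Distance 4: H.
Distance 5: E — contains E.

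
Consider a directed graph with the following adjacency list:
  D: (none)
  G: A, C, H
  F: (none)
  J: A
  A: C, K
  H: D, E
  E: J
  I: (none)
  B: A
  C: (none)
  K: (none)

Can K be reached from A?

Explore from A.
Distance 1: reach C, K.
Found K.

Yes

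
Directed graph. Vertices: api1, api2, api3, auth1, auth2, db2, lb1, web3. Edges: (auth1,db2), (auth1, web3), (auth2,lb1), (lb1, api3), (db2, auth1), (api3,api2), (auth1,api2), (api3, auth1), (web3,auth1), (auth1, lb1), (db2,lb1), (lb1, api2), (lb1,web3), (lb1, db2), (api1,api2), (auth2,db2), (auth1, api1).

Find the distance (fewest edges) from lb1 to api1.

Distance 0: lb1.
Distance 1: api2, api3, db2, web3.
Distance 2: auth1.
Distance 3: api1 — contains api1.

3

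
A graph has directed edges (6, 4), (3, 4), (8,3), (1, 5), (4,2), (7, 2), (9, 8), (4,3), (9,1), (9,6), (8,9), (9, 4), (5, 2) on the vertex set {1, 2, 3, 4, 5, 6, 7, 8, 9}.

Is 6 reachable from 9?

Explore from 9.
Distance 1: reach 1, 4, 6, 8.
Found 6.

Yes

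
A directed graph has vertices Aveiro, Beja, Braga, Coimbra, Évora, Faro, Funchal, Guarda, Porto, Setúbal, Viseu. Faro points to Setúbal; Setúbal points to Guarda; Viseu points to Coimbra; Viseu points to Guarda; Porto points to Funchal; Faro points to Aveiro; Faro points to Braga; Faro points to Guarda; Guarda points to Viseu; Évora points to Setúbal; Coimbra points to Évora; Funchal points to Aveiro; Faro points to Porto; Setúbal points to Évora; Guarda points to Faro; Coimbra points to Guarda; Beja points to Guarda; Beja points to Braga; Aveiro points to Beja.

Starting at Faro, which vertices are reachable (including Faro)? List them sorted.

Aveiro, Beja, Braga, Coimbra, Évora, Faro, Funchal, Guarda, Porto, Setúbal, Viseu

Start at Faro.
Its neighbours: Aveiro, Braga, Guarda, Porto, Setúbal.
Then their neighbours: Beja, Évora, Funchal, Viseu.
Then next layer: Coimbra.
Every vertex is now reached.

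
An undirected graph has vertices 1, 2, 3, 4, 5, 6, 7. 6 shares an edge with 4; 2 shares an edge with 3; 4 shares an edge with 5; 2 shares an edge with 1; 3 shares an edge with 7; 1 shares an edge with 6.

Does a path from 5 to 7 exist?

Yes

Explore from 5.
Distance 1: reach 4.
Distance 2: reach 6.
Distance 3: reach 1.
Distance 4: reach 2.
Distance 5: reach 3.
Distance 6: reach 7.
Found 7.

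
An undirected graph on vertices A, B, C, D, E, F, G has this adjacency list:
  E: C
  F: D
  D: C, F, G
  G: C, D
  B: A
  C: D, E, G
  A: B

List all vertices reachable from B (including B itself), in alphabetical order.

Start at B.
Its neighbours: A.
Nothing further is reachable.

A, B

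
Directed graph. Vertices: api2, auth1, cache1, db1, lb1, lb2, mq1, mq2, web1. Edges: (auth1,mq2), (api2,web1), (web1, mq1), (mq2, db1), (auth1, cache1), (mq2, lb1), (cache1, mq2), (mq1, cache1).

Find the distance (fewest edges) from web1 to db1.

4

Distance 0: web1.
Distance 1: mq1.
Distance 2: cache1.
Distance 3: mq2.
Distance 4: db1, lb1 — contains db1.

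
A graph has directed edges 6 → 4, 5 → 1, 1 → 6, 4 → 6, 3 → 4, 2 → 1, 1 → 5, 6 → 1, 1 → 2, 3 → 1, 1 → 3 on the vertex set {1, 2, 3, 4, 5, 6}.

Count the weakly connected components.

From 1: component {1, 2, 3, 4, 5, 6}.
That's 1 component.

1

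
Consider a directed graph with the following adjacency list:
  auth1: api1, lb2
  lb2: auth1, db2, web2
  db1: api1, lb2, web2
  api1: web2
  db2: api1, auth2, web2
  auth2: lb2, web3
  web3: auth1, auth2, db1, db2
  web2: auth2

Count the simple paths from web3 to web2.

18

web3→auth1→api1→web2
web3→auth1→lb2→db2→api1→web2
web3→auth1→lb2→db2→web2
web3→auth1→lb2→web2
web3→auth2→lb2→auth1→api1→web2
web3→auth2→lb2→db2→api1→web2
web3→auth2→lb2→db2→web2
web3→auth2→lb2→web2
... and 10 more.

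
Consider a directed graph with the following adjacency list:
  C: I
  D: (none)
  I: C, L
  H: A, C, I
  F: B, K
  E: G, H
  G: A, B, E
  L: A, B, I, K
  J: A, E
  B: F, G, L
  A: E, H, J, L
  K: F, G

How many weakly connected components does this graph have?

2

From A: component {A, B, C, E, F, G, H, I, J, K, L}.
From D: component {D}.
That's 2 components.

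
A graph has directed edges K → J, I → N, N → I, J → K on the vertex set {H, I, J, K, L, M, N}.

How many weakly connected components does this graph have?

5

From H: component {H}.
From I: component {I, N}.
From J: component {J, K}.
From L: component {L}.
From M: component {M}.
That's 5 components.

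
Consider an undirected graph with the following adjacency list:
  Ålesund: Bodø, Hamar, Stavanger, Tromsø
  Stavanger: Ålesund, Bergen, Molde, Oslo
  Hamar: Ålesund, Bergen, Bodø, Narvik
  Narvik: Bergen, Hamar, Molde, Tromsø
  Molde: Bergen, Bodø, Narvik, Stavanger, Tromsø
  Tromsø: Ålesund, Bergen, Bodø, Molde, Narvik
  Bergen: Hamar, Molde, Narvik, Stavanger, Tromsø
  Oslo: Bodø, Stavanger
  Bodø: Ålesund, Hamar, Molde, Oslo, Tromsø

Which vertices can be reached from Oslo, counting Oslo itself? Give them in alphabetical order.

Start at Oslo.
Its neighbours: Bodø, Stavanger.
Then their neighbours: Ålesund, Bergen, Hamar, Molde, Tromsø.
Then next layer: Narvik.
Every vertex is now reached.

Ålesund, Bergen, Bodø, Hamar, Molde, Narvik, Oslo, Stavanger, Tromsø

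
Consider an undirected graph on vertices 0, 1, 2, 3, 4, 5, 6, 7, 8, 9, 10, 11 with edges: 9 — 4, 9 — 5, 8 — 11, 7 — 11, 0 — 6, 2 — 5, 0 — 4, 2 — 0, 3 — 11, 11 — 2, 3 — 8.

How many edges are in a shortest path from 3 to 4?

Distance 0: 3.
Distance 1: 8, 11.
Distance 2: 2, 7.
Distance 3: 0, 5.
Distance 4: 4, 6, 9 — contains 4.

4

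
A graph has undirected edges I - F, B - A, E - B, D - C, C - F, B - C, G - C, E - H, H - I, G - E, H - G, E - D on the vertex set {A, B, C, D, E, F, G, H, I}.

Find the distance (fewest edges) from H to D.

2

Distance 0: H.
Distance 1: E, G, I.
Distance 2: B, C, D, F — contains D.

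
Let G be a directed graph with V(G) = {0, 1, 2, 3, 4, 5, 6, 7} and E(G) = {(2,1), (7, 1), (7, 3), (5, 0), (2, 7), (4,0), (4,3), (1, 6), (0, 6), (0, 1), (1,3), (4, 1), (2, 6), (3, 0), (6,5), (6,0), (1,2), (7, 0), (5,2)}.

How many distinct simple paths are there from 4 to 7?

4→0→1→2→7
4→0→1→6→5→2→7
4→0→6→5→2→7
4→1→2→7
4→1→3→0→6→5→2→7
4→1→6→5→2→7
4→3→0→1→2→7
4→3→0→1→6→5→2→7
4→3→0→6→5→2→7

9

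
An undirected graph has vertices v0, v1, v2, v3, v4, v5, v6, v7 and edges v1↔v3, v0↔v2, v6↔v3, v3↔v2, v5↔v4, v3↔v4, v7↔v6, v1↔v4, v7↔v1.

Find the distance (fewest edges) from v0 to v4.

3

Distance 0: v0.
Distance 1: v2.
Distance 2: v3.
Distance 3: v1, v4, v6 — contains v4.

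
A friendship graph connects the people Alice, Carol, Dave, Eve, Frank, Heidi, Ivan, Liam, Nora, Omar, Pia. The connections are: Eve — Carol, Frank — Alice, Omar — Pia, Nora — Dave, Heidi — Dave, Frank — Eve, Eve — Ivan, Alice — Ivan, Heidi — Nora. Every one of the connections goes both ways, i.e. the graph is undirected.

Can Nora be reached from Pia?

Explore from Pia.
Distance 1: reach Omar.
The search is exhausted without reaching Nora; it lies in a different component.

No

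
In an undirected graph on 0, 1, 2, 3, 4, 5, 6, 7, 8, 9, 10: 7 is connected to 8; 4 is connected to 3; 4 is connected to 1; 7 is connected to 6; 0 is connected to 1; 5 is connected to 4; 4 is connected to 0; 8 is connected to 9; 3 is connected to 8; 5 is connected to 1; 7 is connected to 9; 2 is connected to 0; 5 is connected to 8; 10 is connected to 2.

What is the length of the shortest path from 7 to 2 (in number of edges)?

Distance 0: 7.
Distance 1: 6, 8, 9.
Distance 2: 3, 5.
Distance 3: 1, 4.
Distance 4: 0.
Distance 5: 2 — contains 2.

5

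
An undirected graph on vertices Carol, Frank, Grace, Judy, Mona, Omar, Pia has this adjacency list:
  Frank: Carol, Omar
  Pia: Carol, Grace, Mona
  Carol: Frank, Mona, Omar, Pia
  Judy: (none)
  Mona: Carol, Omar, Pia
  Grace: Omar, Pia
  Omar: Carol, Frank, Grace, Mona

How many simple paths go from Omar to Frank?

6

Omar–Carol–Frank
Omar–Frank
Omar–Grace–Pia–Carol–Frank
Omar–Grace–Pia–Mona–Carol–Frank
Omar–Mona–Carol–Frank
Omar–Mona–Pia–Carol–Frank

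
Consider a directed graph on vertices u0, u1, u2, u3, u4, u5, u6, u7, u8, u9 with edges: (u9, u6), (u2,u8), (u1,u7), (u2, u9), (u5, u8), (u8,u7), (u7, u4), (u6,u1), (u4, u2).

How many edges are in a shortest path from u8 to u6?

5

Distance 0: u8.
Distance 1: u7.
Distance 2: u4.
Distance 3: u2.
Distance 4: u9.
Distance 5: u6 — contains u6.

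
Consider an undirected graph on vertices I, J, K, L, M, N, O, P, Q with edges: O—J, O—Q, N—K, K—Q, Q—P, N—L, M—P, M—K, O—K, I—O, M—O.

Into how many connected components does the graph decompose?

From I: component {I, J, K, L, M, N, O, P, Q}.
That's 1 component.

1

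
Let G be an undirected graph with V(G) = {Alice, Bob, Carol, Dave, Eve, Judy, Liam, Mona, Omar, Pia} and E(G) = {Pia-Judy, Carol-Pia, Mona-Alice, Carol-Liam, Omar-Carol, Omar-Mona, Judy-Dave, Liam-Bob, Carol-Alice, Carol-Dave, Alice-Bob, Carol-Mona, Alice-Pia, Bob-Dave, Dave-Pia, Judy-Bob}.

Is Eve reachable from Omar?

Explore from Omar.
Distance 1: reach Carol, Mona.
Distance 2: reach Alice, Dave, Liam, Pia.
Distance 3: reach Bob, Judy.
The search is exhausted without reaching Eve; it lies in a different component.

No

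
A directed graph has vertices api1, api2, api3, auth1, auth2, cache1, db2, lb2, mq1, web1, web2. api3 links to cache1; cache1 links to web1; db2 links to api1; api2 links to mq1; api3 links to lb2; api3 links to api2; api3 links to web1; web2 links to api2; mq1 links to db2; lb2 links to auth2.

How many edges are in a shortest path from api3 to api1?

4

Distance 0: api3.
Distance 1: api2, cache1, lb2, web1.
Distance 2: auth2, mq1.
Distance 3: db2.
Distance 4: api1 — contains api1.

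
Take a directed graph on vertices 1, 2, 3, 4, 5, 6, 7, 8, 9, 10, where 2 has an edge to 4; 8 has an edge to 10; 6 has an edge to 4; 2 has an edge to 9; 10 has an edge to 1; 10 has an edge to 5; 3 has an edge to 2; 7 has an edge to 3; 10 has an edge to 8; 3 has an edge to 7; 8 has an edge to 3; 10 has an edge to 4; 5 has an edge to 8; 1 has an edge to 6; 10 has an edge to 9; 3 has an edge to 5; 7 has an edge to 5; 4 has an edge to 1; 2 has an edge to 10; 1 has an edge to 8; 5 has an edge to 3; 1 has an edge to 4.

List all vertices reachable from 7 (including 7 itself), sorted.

1, 2, 3, 4, 5, 6, 7, 8, 9, 10

Start at 7.
Its neighbours: 3, 5.
Then their neighbours: 2, 8.
Then next layer: 4, 9, 10.
Then next layer: 1.
Then next layer: 6.
Every vertex is now reached.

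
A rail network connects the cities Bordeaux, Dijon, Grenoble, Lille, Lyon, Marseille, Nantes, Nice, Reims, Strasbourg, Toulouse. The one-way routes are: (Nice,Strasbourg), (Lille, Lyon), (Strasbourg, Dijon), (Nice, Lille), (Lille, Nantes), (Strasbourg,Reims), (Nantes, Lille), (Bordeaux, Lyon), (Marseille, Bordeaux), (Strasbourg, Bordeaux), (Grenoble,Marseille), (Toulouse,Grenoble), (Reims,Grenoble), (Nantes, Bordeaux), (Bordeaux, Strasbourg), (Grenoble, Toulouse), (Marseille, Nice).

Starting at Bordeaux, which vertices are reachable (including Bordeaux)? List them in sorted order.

Start at Bordeaux.
Its neighbours: Lyon, Strasbourg.
Then their neighbours: Dijon, Reims.
Then next layer: Grenoble.
Then next layer: Marseille, Toulouse.
Then next layer: Nice.
Then next layer: Lille.
Then next layer: Nantes.
Every vertex is now reached.

Bordeaux, Dijon, Grenoble, Lille, Lyon, Marseille, Nantes, Nice, Reims, Strasbourg, Toulouse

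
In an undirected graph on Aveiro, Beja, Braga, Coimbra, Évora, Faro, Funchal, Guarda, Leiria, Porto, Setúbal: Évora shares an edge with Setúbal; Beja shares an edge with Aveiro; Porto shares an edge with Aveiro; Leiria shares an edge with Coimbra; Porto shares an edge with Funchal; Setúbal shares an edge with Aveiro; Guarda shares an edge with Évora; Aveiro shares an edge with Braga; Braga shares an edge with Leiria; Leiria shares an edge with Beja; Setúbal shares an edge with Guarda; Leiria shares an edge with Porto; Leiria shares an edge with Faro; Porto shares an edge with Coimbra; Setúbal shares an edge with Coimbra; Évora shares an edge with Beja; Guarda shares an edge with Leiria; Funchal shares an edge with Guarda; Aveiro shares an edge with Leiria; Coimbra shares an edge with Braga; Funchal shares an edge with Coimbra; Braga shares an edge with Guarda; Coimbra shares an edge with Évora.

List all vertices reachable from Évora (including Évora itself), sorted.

Start at Évora.
Its neighbours: Beja, Coimbra, Guarda, Setúbal.
Then their neighbours: Aveiro, Braga, Funchal, Leiria, Porto.
Then next layer: Faro.
Every vertex is now reached.

Aveiro, Beja, Braga, Coimbra, Évora, Faro, Funchal, Guarda, Leiria, Porto, Setúbal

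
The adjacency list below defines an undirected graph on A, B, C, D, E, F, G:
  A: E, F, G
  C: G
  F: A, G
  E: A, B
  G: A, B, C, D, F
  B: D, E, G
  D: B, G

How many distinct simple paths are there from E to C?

E–A–F–G–C
E–A–G–C
E–B–D–G–C
E–B–G–C

4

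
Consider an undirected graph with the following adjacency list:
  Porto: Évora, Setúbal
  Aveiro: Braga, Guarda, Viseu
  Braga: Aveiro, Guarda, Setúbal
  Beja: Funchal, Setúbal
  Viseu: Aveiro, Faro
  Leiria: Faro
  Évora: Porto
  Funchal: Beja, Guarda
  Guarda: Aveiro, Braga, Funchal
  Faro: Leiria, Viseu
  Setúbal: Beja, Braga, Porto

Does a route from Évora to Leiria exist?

Explore from Évora.
Distance 1: reach Porto.
Distance 2: reach Setúbal.
Distance 3: reach Beja, Braga.
Distance 4: reach Aveiro, Funchal, Guarda.
Distance 5: reach Viseu.
Distance 6: reach Faro.
Distance 7: reach Leiria.
Found Leiria.

Yes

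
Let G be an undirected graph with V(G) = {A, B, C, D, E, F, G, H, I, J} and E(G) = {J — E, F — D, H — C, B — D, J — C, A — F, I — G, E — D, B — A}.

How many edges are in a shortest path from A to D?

2

Distance 0: A.
Distance 1: B, F.
Distance 2: D — contains D.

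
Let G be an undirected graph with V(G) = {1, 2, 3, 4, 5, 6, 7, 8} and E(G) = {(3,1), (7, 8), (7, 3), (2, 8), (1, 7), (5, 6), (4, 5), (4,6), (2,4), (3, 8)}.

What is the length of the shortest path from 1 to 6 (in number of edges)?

Distance 0: 1.
Distance 1: 3, 7.
Distance 2: 8.
Distance 3: 2.
Distance 4: 4.
Distance 5: 5, 6 — contains 6.

5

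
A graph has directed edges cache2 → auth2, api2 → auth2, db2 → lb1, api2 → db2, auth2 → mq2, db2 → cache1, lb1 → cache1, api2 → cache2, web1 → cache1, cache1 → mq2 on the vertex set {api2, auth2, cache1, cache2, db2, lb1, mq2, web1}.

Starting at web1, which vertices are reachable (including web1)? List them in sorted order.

Start at web1.
Its neighbours: cache1.
Then their neighbours: mq2.
Nothing further is reachable.

cache1, mq2, web1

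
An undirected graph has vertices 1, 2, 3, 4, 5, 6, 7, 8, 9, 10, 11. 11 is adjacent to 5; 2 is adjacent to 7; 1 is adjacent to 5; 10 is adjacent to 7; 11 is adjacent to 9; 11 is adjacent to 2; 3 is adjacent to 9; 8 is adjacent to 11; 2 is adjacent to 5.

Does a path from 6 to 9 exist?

6 has no edges, so nothing is reachable from it.

No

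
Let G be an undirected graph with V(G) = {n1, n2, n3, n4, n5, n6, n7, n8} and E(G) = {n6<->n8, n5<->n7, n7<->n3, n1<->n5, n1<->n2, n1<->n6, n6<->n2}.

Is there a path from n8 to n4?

Explore from n8.
Distance 1: reach n6.
Distance 2: reach n1, n2.
Distance 3: reach n5.
Distance 4: reach n7.
Distance 5: reach n3.
The search is exhausted without reaching n4; it lies in a different component.

No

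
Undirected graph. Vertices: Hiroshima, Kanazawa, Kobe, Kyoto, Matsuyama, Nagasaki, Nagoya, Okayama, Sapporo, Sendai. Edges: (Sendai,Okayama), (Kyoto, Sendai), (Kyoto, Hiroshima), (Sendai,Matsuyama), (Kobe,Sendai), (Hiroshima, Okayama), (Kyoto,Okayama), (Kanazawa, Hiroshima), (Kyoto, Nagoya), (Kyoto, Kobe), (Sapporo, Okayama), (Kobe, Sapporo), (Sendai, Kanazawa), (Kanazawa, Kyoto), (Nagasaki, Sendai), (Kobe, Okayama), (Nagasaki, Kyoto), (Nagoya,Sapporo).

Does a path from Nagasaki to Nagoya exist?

Yes

Explore from Nagasaki.
Distance 1: reach Kyoto, Sendai.
Distance 2: reach Hiroshima, Kanazawa, Kobe, Matsuyama, Nagoya, Okayama.
Found Nagoya.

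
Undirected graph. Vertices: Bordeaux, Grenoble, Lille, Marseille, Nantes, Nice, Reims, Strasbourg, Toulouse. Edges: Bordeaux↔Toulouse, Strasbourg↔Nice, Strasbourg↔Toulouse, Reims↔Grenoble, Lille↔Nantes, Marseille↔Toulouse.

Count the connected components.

3

From Bordeaux: component {Bordeaux, Marseille, Nice, Strasbourg, Toulouse}.
From Grenoble: component {Grenoble, Reims}.
From Lille: component {Lille, Nantes}.
That's 3 components.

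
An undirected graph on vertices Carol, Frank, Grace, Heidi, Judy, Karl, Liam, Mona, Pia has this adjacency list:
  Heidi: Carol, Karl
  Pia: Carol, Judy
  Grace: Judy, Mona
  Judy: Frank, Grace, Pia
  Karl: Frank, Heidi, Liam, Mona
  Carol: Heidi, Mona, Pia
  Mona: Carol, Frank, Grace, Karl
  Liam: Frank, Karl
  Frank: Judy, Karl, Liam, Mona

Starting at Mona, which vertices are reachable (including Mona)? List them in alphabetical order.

Start at Mona.
Its neighbours: Carol, Frank, Grace, Karl.
Then their neighbours: Heidi, Judy, Liam, Pia.
Every vertex is now reached.

Carol, Frank, Grace, Heidi, Judy, Karl, Liam, Mona, Pia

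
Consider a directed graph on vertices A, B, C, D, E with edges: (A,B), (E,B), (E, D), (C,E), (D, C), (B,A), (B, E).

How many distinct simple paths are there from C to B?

1

C→E→B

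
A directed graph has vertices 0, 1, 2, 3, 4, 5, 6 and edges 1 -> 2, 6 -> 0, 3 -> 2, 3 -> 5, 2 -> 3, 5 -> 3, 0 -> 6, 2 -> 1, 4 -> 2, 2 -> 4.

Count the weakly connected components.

From 0: component {0, 6}.
From 1: component {1, 2, 3, 4, 5}.
That's 2 components.

2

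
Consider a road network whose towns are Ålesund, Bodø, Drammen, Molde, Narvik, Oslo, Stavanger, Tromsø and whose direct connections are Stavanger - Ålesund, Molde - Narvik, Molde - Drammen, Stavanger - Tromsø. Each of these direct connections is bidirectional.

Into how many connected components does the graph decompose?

From Ålesund: component {Ålesund, Stavanger, Tromsø}.
From Bodø: component {Bodø}.
From Drammen: component {Drammen, Molde, Narvik}.
From Oslo: component {Oslo}.
That's 4 components.

4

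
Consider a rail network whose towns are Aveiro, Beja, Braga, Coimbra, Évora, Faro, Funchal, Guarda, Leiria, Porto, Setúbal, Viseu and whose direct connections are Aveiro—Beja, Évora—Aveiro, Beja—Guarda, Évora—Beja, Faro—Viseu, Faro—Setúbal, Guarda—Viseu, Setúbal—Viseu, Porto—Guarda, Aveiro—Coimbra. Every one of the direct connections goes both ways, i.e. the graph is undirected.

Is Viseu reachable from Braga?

Braga has no edges, so nothing is reachable from it.

No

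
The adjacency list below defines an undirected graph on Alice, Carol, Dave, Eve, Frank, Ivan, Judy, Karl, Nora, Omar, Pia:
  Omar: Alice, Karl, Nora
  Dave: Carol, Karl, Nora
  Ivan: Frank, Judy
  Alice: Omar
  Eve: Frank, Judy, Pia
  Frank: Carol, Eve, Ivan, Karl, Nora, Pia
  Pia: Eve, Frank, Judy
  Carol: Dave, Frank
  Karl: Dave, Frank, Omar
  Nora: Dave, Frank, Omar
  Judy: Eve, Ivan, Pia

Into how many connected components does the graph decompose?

1

From Alice: component {Alice, Carol, Dave, Eve, Frank, Ivan, Judy, Karl, Nora, Omar, Pia}.
That's 1 component.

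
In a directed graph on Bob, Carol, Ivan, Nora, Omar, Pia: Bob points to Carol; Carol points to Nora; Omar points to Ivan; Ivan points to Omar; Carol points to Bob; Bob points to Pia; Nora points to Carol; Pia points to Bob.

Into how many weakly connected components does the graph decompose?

From Bob: component {Bob, Carol, Nora, Pia}.
From Ivan: component {Ivan, Omar}.
That's 2 components.

2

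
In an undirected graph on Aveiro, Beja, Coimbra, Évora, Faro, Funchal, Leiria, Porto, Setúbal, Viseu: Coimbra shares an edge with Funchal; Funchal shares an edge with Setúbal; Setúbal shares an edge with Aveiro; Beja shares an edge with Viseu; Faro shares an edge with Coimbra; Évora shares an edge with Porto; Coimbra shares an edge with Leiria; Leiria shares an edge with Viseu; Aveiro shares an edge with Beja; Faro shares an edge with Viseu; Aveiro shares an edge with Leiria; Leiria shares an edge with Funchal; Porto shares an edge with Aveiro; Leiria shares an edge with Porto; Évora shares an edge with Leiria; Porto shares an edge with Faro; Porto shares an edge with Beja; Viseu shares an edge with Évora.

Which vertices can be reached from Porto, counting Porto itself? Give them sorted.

Aveiro, Beja, Coimbra, Évora, Faro, Funchal, Leiria, Porto, Setúbal, Viseu

Start at Porto.
Its neighbours: Aveiro, Beja, Évora, Faro, Leiria.
Then their neighbours: Coimbra, Funchal, Setúbal, Viseu.
Every vertex is now reached.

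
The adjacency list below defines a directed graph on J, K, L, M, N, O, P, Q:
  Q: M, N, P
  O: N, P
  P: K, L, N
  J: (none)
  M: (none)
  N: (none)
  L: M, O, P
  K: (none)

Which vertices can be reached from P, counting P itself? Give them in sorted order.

K, L, M, N, O, P

Start at P.
Its neighbours: K, L, N.
Then their neighbours: M, O.
Nothing further is reachable.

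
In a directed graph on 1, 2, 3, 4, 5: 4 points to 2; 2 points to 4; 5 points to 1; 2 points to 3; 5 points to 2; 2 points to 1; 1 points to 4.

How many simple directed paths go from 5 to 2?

5→1→4→2
5→2

2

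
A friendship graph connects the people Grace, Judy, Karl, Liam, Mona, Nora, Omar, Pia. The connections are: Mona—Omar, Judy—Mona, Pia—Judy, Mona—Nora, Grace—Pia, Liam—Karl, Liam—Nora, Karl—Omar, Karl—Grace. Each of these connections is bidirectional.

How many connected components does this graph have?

From Grace: component {Grace, Judy, Karl, Liam, Mona, Nora, Omar, Pia}.
That's 1 component.

1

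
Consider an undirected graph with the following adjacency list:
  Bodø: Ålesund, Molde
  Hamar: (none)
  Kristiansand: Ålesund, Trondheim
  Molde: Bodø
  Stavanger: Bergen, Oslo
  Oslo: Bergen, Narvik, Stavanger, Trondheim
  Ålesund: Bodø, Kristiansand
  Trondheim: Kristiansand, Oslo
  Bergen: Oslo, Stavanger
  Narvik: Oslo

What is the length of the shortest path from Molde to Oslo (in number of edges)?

5

Distance 0: Molde.
Distance 1: Bodø.
Distance 2: Ålesund.
Distance 3: Kristiansand.
Distance 4: Trondheim.
Distance 5: Oslo — contains Oslo.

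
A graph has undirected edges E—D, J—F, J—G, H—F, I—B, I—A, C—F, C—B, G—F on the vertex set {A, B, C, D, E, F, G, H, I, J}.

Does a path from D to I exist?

No

Explore from D.
Distance 1: reach E.
The search is exhausted without reaching I; it lies in a different component.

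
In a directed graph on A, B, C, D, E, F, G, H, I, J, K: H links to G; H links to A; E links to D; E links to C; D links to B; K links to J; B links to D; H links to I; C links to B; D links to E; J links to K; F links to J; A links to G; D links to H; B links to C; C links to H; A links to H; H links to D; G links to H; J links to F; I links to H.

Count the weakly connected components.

From A: component {A, B, C, D, E, G, H, I}.
From F: component {F, J, K}.
That's 2 components.

2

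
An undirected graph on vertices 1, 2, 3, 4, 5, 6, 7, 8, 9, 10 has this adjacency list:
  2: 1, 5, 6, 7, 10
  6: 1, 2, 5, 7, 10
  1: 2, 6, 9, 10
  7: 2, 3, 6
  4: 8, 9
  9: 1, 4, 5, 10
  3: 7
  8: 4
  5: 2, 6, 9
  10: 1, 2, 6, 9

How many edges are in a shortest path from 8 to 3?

Distance 0: 8.
Distance 1: 4.
Distance 2: 9.
Distance 3: 1, 5, 10.
Distance 4: 2, 6.
Distance 5: 7.
Distance 6: 3 — contains 3.

6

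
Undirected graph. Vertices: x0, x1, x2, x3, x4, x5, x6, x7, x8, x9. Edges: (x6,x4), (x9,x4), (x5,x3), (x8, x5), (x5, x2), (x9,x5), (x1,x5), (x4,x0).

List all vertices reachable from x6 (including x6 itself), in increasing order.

Start at x6.
Its neighbours: x4.
Then their neighbours: x0, x9.
Then next layer: x5.
Then next layer: x1, x2, x3, x8.
Nothing further is reachable.

x0, x1, x2, x3, x4, x5, x6, x8, x9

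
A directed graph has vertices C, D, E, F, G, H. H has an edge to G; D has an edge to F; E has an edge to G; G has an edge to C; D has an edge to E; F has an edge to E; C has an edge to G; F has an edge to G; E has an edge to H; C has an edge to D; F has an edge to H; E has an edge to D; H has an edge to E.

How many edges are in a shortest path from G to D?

2

Distance 0: G.
Distance 1: C.
Distance 2: D — contains D.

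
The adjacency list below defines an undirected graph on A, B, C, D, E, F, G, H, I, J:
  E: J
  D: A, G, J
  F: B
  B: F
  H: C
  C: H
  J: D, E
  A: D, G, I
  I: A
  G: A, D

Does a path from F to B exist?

Yes

Explore from F.
Distance 1: reach B.
Found B.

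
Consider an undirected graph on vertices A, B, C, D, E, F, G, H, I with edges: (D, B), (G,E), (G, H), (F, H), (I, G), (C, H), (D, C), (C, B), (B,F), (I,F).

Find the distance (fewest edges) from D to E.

4

Distance 0: D.
Distance 1: B, C.
Distance 2: F, H.
Distance 3: G, I.
Distance 4: E — contains E.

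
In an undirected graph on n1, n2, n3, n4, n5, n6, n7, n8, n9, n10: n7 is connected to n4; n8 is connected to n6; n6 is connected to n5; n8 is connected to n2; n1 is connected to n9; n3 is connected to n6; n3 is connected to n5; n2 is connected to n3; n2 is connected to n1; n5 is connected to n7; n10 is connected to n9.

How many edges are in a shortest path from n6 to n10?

5

Distance 0: n6.
Distance 1: n3, n5, n8.
Distance 2: n2, n7.
Distance 3: n1, n4.
Distance 4: n9.
Distance 5: n10 — contains n10.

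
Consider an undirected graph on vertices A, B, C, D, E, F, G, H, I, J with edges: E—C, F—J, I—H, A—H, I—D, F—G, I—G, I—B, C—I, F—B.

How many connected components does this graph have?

From A: component {A, B, C, D, E, F, G, H, I, J}.
That's 1 component.

1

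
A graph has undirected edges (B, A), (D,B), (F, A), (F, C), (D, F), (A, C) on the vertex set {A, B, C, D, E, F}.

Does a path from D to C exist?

Explore from D.
Distance 1: reach B, F.
Distance 2: reach A, C.
Found C.

Yes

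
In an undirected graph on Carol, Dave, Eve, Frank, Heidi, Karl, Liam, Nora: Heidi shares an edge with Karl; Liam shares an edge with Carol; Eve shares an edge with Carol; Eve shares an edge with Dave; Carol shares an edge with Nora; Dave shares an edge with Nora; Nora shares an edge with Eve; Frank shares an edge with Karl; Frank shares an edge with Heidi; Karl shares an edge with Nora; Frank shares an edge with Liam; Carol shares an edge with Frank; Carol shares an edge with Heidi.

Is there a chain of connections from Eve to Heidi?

Explore from Eve.
Distance 1: reach Carol, Dave, Nora.
Distance 2: reach Frank, Heidi, Karl, Liam.
Found Heidi.

Yes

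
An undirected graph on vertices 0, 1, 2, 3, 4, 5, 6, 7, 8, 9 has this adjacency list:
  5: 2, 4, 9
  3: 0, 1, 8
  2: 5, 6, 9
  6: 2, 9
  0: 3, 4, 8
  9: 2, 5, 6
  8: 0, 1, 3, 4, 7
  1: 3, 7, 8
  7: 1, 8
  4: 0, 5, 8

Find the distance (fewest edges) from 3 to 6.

Distance 0: 3.
Distance 1: 0, 1, 8.
Distance 2: 4, 7.
Distance 3: 5.
Distance 4: 2, 9.
Distance 5: 6 — contains 6.

5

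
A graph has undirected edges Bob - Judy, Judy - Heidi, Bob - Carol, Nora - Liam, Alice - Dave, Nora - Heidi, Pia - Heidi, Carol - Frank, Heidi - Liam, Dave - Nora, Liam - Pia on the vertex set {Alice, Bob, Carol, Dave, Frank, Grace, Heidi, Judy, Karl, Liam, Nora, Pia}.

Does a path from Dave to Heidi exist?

Explore from Dave.
Distance 1: reach Alice, Nora.
Distance 2: reach Heidi, Liam.
Found Heidi.

Yes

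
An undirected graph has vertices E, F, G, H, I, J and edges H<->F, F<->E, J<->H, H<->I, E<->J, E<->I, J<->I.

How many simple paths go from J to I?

J–E–F–H–I
J–E–I
J–H–F–E–I
J–H–I
J–I

5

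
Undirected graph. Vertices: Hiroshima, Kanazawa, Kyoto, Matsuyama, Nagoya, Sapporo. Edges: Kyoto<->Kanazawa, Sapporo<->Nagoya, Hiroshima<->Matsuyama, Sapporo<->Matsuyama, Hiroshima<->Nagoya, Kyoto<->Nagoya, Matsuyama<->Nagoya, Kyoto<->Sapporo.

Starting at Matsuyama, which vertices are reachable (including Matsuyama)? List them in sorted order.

Start at Matsuyama.
Its neighbours: Hiroshima, Nagoya, Sapporo.
Then their neighbours: Kyoto.
Then next layer: Kanazawa.
Every vertex is now reached.

Hiroshima, Kanazawa, Kyoto, Matsuyama, Nagoya, Sapporo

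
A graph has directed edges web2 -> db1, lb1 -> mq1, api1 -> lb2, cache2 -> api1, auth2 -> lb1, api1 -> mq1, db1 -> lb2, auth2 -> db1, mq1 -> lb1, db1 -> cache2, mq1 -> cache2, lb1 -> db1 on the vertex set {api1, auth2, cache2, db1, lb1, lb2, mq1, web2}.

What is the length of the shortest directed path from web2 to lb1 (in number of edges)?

5

Distance 0: web2.
Distance 1: db1.
Distance 2: cache2, lb2.
Distance 3: api1.
Distance 4: mq1.
Distance 5: lb1 — contains lb1.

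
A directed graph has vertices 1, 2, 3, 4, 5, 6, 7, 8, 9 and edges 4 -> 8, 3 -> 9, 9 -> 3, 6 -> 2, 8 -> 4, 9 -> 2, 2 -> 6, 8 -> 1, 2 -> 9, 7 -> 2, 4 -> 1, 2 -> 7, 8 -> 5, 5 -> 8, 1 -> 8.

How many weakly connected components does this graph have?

From 1: component {1, 4, 5, 8}.
From 2: component {2, 3, 6, 7, 9}.
That's 2 components.

2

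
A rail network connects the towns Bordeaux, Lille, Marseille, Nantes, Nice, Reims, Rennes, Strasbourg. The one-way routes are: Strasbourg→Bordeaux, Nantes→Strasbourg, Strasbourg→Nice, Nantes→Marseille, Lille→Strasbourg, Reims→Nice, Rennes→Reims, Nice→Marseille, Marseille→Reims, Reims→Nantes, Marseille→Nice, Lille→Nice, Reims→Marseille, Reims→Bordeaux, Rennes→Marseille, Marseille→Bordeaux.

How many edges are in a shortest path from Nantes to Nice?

2

Distance 0: Nantes.
Distance 1: Marseille, Strasbourg.
Distance 2: Bordeaux, Nice, Reims — contains Nice.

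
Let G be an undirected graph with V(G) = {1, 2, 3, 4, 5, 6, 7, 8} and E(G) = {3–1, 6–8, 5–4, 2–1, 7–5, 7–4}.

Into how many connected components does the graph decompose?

From 1: component {1, 2, 3}.
From 4: component {4, 5, 7}.
From 6: component {6, 8}.
That's 3 components.

3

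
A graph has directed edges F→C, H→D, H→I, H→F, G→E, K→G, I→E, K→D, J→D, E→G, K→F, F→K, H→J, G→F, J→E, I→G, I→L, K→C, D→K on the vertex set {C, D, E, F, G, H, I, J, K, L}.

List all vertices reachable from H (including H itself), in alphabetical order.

C, D, E, F, G, H, I, J, K, L

Start at H.
Its neighbours: D, F, I, J.
Then their neighbours: C, E, G, K, L.
Every vertex is now reached.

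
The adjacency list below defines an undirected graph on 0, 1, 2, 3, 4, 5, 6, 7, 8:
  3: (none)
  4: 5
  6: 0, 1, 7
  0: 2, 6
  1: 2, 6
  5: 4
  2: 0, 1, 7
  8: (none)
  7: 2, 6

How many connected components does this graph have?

4

From 0: component {0, 1, 2, 6, 7}.
From 3: component {3}.
From 4: component {4, 5}.
From 8: component {8}.
That's 4 components.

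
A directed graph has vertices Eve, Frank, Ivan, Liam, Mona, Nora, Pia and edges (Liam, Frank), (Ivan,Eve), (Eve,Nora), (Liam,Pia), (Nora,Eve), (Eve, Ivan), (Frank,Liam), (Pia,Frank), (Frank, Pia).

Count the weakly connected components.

3

From Eve: component {Eve, Ivan, Nora}.
From Frank: component {Frank, Liam, Pia}.
From Mona: component {Mona}.
That's 3 components.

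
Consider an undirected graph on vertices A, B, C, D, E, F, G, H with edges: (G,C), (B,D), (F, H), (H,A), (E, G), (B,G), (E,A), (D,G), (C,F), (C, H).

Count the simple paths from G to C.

3

G–C
G–E–A–H–C
G–E–A–H–F–C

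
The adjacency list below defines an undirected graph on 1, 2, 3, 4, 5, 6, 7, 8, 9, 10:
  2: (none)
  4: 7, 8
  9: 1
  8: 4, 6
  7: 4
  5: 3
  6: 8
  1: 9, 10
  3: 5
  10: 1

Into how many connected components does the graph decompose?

4

From 1: component {1, 9, 10}.
From 2: component {2}.
From 3: component {3, 5}.
From 4: component {4, 6, 7, 8}.
That's 4 components.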